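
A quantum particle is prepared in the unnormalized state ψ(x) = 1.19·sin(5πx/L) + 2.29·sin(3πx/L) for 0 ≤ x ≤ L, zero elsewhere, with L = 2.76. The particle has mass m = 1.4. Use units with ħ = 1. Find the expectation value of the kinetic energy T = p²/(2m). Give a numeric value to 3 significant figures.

T = −(ħ²/2m) d²/dx², so ⟨T⟩ = −(ħ²/2m) ∫ ψ*·ψ'' dx / ∫|ψ|² dx; with m = 1.4.
d²/dx² sin(jπx/L) = −(jπ/L)²·sin(jπx/L); on 0 ≤ x ≤ L, ∫sin²(jπx/L) dx = L/2 and ∫sin(jπx/L)·sin(lπx/L) dx = 0 for j ≠ l, so only diagonal terms survive in ∫|ψ|² and ∫ψ·ψ″; ∫ψ·ψ′ dx = [ψ²/2] between the walls = 0.
State is unnormalized: ∫|ψ|² dx = 9.1911, and ∫ψ*·(−ħ²/2m · ψ'') dx = 52.745, so ⟨T⟩ = 52.745 / 9.1911.
⟨T⟩ = 5.7387.

5.74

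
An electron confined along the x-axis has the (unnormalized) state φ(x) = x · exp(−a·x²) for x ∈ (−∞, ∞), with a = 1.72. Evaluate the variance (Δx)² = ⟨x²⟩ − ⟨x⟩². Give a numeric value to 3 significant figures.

0.436

Compute ⟨x⟩ and ⟨x²⟩ separately, then (Δx)² = ⟨x²⟩ − ⟨x⟩².
Expand each integrand as polynomial × e^(−2ax²) and use ∫x^(2j)·e^(−2ax²) dx = (2j−1)!!/(4a)^j · √(π/(2a)), odd powers → 0; here √(π/(2a)) = 0.95564.
Normalization: ∫|φ|² dx = 0.13890.
⟨x⟩ = 0.0000 and ⟨x²⟩ = 0.43605.
(Δx)² = 0.43605 − (0.0000)² = 0.43605.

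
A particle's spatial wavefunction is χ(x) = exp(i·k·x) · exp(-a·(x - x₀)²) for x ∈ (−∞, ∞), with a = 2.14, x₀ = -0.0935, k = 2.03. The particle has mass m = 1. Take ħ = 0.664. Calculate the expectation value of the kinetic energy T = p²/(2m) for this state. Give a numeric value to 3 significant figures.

T = −(ħ²/2m) d²/dx², so ⟨T⟩ = −(ħ²/2m) ∫ χ*·χ'' dx / ∫|χ|² dx; with m = 1.
Gaussian moments (u = x − x₀): ∫u^(2j)·e^(−2au²) du = (2j−1)!!/(4a)^j · √(π/(2a)), odd powers integrate to 0; here √(π/(2a)) = 0.85675. Derivatives: χ′ = (ik − 2au)·χ, χ″ = ((ik − 2au)² − 2a)·χ; the odd-in-u pieces drop out.
State is unnormalized: ∫|χ|² dx = 0.85675, and ∫χ*·(−ħ²/2m · χ'') dx = 1.1825, so ⟨T⟩ = 1.1825 / 0.85675.
⟨T⟩ = 1.3802.

1.38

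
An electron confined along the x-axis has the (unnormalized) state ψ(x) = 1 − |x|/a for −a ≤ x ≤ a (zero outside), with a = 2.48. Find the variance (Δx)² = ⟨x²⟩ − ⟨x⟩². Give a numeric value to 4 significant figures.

0.6150

Compute ⟨x⟩ and ⟨x²⟩ separately, then (Δx)² = ⟨x²⟩ − ⟨x⟩².
ψ is even, so ∫ over [−a, a] = 2∫₀ᵃ with ψ = 1 − x/a there: ∫₀ᵃ (1 − x/a)² dx = a/3, ∫₀ᵃ x²(1 − x/a)² dx = a³/30, ∫₀ᵃ x⁴(1 − x/a)² dx = a⁵/105.
Normalization: ∫|ψ|² dx = 1.6533.
⟨x⟩ = 0.0000 and ⟨x²⟩ = 0.61504.
(Δx)² = 0.61504 − (0.0000)² = 0.61504.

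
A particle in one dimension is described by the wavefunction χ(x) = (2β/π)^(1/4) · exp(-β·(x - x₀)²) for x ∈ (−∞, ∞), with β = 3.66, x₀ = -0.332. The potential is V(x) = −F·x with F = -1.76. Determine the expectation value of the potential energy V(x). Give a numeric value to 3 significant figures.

-0.584

⟨V⟩ = ∫ V(x)·|χ|² dx.
Gaussian moments (u = x − x₀): ∫u^(2j)·e^(−2βu²) du = (2j−1)!!/(4β)^j · √(π/(2β)), odd powers integrate to 0; here √(π/(2β)) = 0.65512.
⟨V⟩ = -0.58432.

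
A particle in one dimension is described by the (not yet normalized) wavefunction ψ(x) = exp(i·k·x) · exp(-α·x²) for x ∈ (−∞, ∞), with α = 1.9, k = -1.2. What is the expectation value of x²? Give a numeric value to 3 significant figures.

0.132

⟨x²⟩ = ∫ x²·|ψ|² dx / ∫|ψ|² dx (integrals over the domain).
Gaussian moments: ∫x^(2j)·e^(−2αx²) dx = (2j−1)!!/(4α)^j · √(π/(2α)), odd powers integrate to 0; here √(π/(2α)) = 0.90925.
State is unnormalized: ∫|ψ|² dx = 0.90925, and ∫ψ*·x²·ψ dx = 0.11964, so ⟨x²⟩ = 0.11964 / 0.90925.
⟨x²⟩ = 0.13158.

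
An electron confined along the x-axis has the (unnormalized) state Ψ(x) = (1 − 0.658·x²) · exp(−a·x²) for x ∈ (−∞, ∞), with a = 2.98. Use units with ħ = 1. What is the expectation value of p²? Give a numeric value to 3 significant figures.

3.75

p² Ψ = −ħ² d²Ψ/dx²; ⟨p²⟩ = −ħ² ∫ Ψ*·Ψ'' dx / ∫|Ψ|² dx.
Expand each integrand as polynomial × e^(−2ax²) and use ∫x^(2j)·e^(−2ax²) dx = (2j−1)!!/(4a)^j · √(π/(2a)), odd powers → 0; here √(π/(2a)) = 0.72603. Differentiate with the product rule, d/dx e^(−ax²) = −2ax·e^(−ax²).
State is unnormalized: ∫|Ψ|² dx = 0.65251, and ∫Ψ*·(−ħ² Ψ'') dx = 2.4486, so ⟨p²⟩ = 2.4486 / 0.65251.
⟨p²⟩ = 3.7526.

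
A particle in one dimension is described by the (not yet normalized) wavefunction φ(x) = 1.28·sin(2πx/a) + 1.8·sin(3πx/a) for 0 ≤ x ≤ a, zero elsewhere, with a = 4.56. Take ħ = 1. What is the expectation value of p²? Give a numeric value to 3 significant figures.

3.47

p² φ = −ħ² d²φ/dx²; ⟨p²⟩ = −ħ² ∫ φ*·φ'' dx / ∫|φ|² dx.
d²/dx² sin(jπx/a) = −(jπ/a)²·sin(jπx/a); on 0 ≤ x ≤ a, ∫sin²(jπx/a) dx = a/2 and ∫sin(jπx/a)·sin(lπx/a) dx = 0 for j ≠ l, so only diagonal terms survive in ∫|φ|² and ∫φ·φ″; ∫φ·φ′ dx = [φ²/2] between the walls = 0.
State is unnormalized: ∫|φ|² dx = 11.123, and ∫φ*·(−ħ² φ'') dx = 38.649, so ⟨p²⟩ = 38.649 / 11.123.
⟨p²⟩ = 3.4748.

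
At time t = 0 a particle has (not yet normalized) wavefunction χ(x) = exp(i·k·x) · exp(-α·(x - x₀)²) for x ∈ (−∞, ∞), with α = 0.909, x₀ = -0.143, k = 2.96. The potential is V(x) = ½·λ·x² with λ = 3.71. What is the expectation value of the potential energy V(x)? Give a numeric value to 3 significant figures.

0.548

⟨V⟩ = ∫ V(x)·|χ|² dx / ∫|χ|² dx.
Gaussian moments (u = x − x₀): ∫u^(2j)·e^(−2αu²) du = (2j−1)!!/(4α)^j · √(π/(2α)), odd powers integrate to 0; here √(π/(2α)) = 1.3146.
State is unnormalized: ∫|χ|² dx = 1.3146, and ∫χ*·V(x)·χ dx = 0.72052, so ⟨V⟩ = 0.72052 / 1.3146.
⟨V⟩ = 0.54811.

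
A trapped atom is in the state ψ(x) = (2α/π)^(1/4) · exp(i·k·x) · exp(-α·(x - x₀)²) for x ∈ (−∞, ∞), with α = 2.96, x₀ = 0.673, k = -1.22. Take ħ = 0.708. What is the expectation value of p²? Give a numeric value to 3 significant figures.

p² ψ = −ħ² d²ψ/dx²; ⟨p²⟩ = −ħ² ∫ ψ*·ψ'' dx.
Gaussian moments (u = x − x₀): ∫u^(2j)·e^(−2αu²) du = (2j−1)!!/(4α)^j · √(π/(2α)), odd powers integrate to 0; here √(π/(2α)) = 0.72847. Derivatives: ψ′ = (ik − 2αu)·ψ, ψ″ = ((ik − 2αu)² − 2α)·ψ; the odd-in-u pieces drop out.
⟨p²⟩ = 2.2298.

2.23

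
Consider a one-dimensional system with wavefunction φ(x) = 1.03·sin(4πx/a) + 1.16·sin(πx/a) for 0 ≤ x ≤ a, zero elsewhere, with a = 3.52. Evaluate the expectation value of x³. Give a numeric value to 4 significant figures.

⟨x³⟩ = ∫ x³·|φ|² dx / ∫|φ|² dx (integrals over the domain).
On 0 ≤ x ≤ a (j ≠ l): ∫sin²(jπx/a) dx = a/2, ∫sin(jπx/a)·sin(lπx/a) dx = 0; diagonal moments ∫x·sin²(jπx/a) dx = a²/4, ∫x²·sin²(jπx/a) dx = a³·(1/6 − 1/(4j²π²)); cross terms ∫x·sin(jπx/a)·sin(lπx/a) dx = 0 for j + l even and −4jla²/(π²(j² − l²)²) for j + l odd, ∫x²·sin(jπx/a)·sin(lπx/a) dx = (−1)^(j+l)·4jla³/(π²(j² − l²)²); higher powers the same way via product-to-sum and parts.
State is unnormalized: ∫|φ|² dx = 4.2354, and ∫φ*·x³·φ dx = 34.223, so ⟨x³⟩ = 34.223 / 4.2354.
⟨x³⟩ = 8.0803.

8.080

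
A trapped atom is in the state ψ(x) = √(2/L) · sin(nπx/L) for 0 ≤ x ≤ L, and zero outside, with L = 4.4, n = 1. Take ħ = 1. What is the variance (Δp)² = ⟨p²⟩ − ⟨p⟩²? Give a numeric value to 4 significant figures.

Compute ⟨p⟩ and ⟨p²⟩ separately; (Δp)² = ⟨p²⟩ − ⟨p⟩².
d/dx sin(nπx/L) = (nπ/L)·cos(nπx/L) and d²/dx² sin(nπx/L) = −(nπ/L)²·sin(nπx/L); on 0 ≤ x ≤ L, ∫sin²(nπx/L) dx = L/2 and ∫sin(nπx/L)·cos(nπx/L) dx = 0.
⟨p⟩ = 0.0000 and ⟨p²⟩ = 0.50979.
(Δp)² = 0.50979 − (0.0000)² = 0.50979.

0.5098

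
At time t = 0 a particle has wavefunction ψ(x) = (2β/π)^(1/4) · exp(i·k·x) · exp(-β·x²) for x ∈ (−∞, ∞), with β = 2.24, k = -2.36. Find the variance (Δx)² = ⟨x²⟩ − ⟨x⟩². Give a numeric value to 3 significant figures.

Compute ⟨x⟩ and ⟨x²⟩ separately, then (Δx)² = ⟨x²⟩ − ⟨x⟩².
Gaussian moments: ∫x^(2j)·e^(−2βx²) dx = (2j−1)!!/(4β)^j · √(π/(2β)), odd powers integrate to 0; here √(π/(2β)) = 0.83741.
⟨x⟩ = 0.0000 and ⟨x²⟩ = 0.11161.
(Δx)² = 0.11161 − (0.0000)² = 0.11161.

0.112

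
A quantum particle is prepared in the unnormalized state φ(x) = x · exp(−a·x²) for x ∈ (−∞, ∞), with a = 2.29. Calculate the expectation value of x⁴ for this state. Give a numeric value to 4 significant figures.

0.1788

⟨x⁴⟩ = ∫ x⁴·|φ|² dx / ∫|φ|² dx (integrals over the domain).
Expand each integrand as polynomial × e^(−2ax²) and use ∫x^(2j)·e^(−2ax²) dx = (2j−1)!!/(4a)^j · √(π/(2a)), odd powers → 0; here √(π/(2a)) = 0.82821.
State is unnormalized: ∫|φ|² dx = 0.090416, and ∫φ*·x⁴·φ dx = 0.016164, so ⟨x⁴⟩ = 0.016164 / 0.090416.
⟨x⁴⟩ = 0.17877.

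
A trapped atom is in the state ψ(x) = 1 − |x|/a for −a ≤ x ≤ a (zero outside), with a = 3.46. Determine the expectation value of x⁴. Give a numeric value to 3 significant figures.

4.09

⟨x⁴⟩ = ∫ x⁴·|ψ|² dx / ∫|ψ|² dx (integrals over the domain).
ψ is even, so ∫ over [−a, a] = 2∫₀ᵃ with ψ = 1 − x/a there: ∫₀ᵃ (1 − x/a)² dx = a/3, ∫₀ᵃ x²(1 − x/a)² dx = a³/30, ∫₀ᵃ x⁴(1 − x/a)² dx = a⁵/105.
State is unnormalized: ∫|ψ|² dx = 2.3067, and ∫ψ*·x⁴·ψ dx = 9.4454, so ⟨x⁴⟩ = 9.4454 / 2.3067.
⟨x⁴⟩ = 4.0948.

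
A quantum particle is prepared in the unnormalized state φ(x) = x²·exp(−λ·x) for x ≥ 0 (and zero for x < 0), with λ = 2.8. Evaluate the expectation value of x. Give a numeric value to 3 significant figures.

⟨x⟩ = ∫ x·|φ|² dx / ∫|φ|² dx (integrals over the domain).
Every integrand reduces to terms xʲ·e^(−2λx) on [0, ∞); use ∫₀^∞ xʲ·e^(−2λx) dx = j!/(2λ)^(j+1).
State is unnormalized: ∫|φ|² dx = 0.0043578, and ∫φ*·x·φ dx = 0.0038909, so ⟨x⟩ = 0.0038909 / 0.0043578.
⟨x⟩ = 0.89286.

0.893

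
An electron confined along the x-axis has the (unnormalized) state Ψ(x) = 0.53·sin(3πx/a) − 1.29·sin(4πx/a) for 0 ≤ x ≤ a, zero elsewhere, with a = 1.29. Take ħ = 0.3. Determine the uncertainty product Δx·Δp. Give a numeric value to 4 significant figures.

0.8963

Δx = √(⟨x²⟩−⟨x⟩²), Δp = √(⟨p²⟩−⟨p⟩²).
On 0 ≤ x ≤ a (j ≠ l): ∫sin²(jπx/a) dx = a/2, ∫sin(jπx/a)·sin(lπx/a) dx = 0; diagonal moments ∫x·sin²(jπx/a) dx = a²/4, ∫x²·sin²(jπx/a) dx = a³·(1/6 − 1/(4j²π²)); cross terms ∫x·sin(jπx/a)·sin(lπx/a) dx = 0 for j + l even and −4jla²/(π²(j² − l²)²) for j + l odd, ∫x²·sin(jπx/a)·sin(lπx/a) dx = (−1)^(j+l)·4jla³/(π²(j² − l²)²); higher powers the same way via product-to-sum and parts. d²/dx² sin(jπx/a) = −(jπ/a)²·sin(jπx/a); on 0 ≤ x ≤ a, ∫sin²(jπx/a) dx = a/2 and ∫sin(jπx/a)·sin(lπx/a) dx = 0 for j ≠ l, so only diagonal terms survive in ∫|Ψ|² and ∫Ψ·Ψ″; ∫Ψ·Ψ′ dx = [Ψ²/2] between the walls = 0.
Normalization: ∫|Ψ|² dx = 1.2545.
⟨x⟩ = 0.82503, ⟨x²⟩ = 0.78108 ⇒ Δx = 0.31687.
⟨p⟩ = 0.0000, ⟨p²⟩ = 8.0009 ⇒ Δp = 2.8286.
Δx·Δp = 0.89628.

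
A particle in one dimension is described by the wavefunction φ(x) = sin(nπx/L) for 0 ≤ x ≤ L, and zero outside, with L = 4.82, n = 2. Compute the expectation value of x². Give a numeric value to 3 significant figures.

⟨x²⟩ = ∫ x²·|φ|² dx / ∫|φ|² dx (integrals over the domain).
With sin²θ = (1 − cos2θ)/2 on 0 ≤ x ≤ L: ∫sin²(nπx/L) dx = L/2, ∫x·sin²(nπx/L) dx = L²/4, ∫x²·sin²(nπx/L) dx = L³·(1/6 − 1/(4n²π²)); higher powers xᵏ the same way, integrating xᵏ·cos(2nπx/L) by parts.
State is unnormalized: ∫|φ|² dx = 2.4100, and ∫φ*·x²·φ dx = 17.954, so ⟨x²⟩ = 17.954 / 2.4100.
⟨x²⟩ = 7.4499.

7.45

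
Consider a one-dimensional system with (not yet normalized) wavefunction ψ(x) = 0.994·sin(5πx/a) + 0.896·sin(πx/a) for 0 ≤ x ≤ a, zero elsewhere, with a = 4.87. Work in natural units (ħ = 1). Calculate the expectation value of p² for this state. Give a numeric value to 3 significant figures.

5.93

p² ψ = −ħ² d²ψ/dx²; ⟨p²⟩ = −ħ² ∫ ψ*·ψ'' dx / ∫|ψ|² dx.
d²/dx² sin(jπx/a) = −(jπ/a)²·sin(jπx/a); on 0 ≤ x ≤ a, ∫sin²(jπx/a) dx = a/2 and ∫sin(jπx/a)·sin(lπx/a) dx = 0 for j ≠ l, so only diagonal terms survive in ∫|ψ|² and ∫ψ·ψ″; ∫ψ·ψ′ dx = [ψ²/2] between the walls = 0.
State is unnormalized: ∫|ψ|² dx = 4.3607, and ∫ψ*·(−ħ² ψ'') dx = 25.843, so ⟨p²⟩ = 25.843 / 4.3607.
⟨p²⟩ = 5.9263.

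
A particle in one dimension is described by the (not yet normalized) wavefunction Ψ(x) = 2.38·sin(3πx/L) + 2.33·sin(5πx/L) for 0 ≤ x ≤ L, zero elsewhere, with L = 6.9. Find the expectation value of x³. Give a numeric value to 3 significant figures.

104.

⟨x³⟩ = ∫ x³·|Ψ|² dx / ∫|Ψ|² dx (integrals over the domain).
On 0 ≤ x ≤ L (j ≠ l): ∫sin²(jπx/L) dx = L/2, ∫sin(jπx/L)·sin(lπx/L) dx = 0; diagonal moments ∫x·sin²(jπx/L) dx = L²/4, ∫x²·sin²(jπx/L) dx = L³·(1/6 − 1/(4j²π²)); cross terms ∫x·sin(jπx/L)·sin(lπx/L) dx = 0 for j + l even and −4jlL²/(π²(j² − l²)²) for j + l odd, ∫x²·sin(jπx/L)·sin(lπx/L) dx = (−1)^(j+l)·4jlL³/(π²(j² − l²)²); higher powers the same way via product-to-sum and parts.
State is unnormalized: ∫|Ψ|² dx = 38.272, and ∫Ψ*·x³·Ψ dx = 3965.7, so ⟨x³⟩ = 3965.7 / 38.272.
⟨x³⟩ = 103.62.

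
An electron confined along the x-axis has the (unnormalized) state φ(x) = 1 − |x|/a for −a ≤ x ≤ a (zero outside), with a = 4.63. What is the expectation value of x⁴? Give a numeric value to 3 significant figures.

13.1

⟨x⁴⟩ = ∫ x⁴·|φ|² dx / ∫|φ|² dx (integrals over the domain).
φ is even, so ∫ over [−a, a] = 2∫₀ᵃ with φ = 1 − x/a there: ∫₀ᵃ (1 − x/a)² dx = a/3, ∫₀ᵃ x²(1 − x/a)² dx = a³/30, ∫₀ᵃ x⁴(1 − x/a)² dx = a⁵/105.
State is unnormalized: ∫|φ|² dx = 3.0867, and ∫φ*·x⁴·φ dx = 40.527, so ⟨x⁴⟩ = 40.527 / 3.0867.
⟨x⁴⟩ = 13.130.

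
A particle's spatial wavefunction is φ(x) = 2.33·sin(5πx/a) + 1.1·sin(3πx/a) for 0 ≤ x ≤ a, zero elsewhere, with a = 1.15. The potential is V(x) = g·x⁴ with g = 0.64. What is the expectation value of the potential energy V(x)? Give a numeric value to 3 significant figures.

⟨V⟩ = ∫ V(x)·|φ|² dx / ∫|φ|² dx.
On 0 ≤ x ≤ a (j ≠ l): ∫sin²(jπx/a) dx = a/2, ∫sin(jπx/a)·sin(lπx/a) dx = 0; diagonal moments ∫x·sin²(jπx/a) dx = a²/4, ∫x²·sin²(jπx/a) dx = a³·(1/6 − 1/(4j²π²)); cross terms ∫x·sin(jπx/a)·sin(lπx/a) dx = 0 for j + l even and −4jla²/(π²(j² − l²)²) for j + l odd, ∫x²·sin(jπx/a)·sin(lπx/a) dx = (−1)^(j+l)·4jla³/(π²(j² − l²)²); higher powers the same way via product-to-sum and parts.
State is unnormalized: ∫|φ|² dx = 3.8174, and ∫φ*·V(x)·φ dx = 1.0947, so ⟨V⟩ = 1.0947 / 3.8174.
⟨V⟩ = 0.28677.

0.287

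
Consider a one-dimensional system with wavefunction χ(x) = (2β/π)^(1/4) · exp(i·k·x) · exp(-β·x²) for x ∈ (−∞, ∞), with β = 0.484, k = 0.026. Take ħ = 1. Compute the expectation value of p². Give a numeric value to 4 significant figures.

p² χ = −ħ² d²χ/dx²; ⟨p²⟩ = −ħ² ∫ χ*·χ'' dx.
Gaussian moments: ∫x^(2j)·e^(−2βx²) dx = (2j−1)!!/(4β)^j · √(π/(2β)), odd powers integrate to 0; here √(π/(2β)) = 1.8015. Derivatives: χ′ = (ik − 2βx)·χ, χ″ = ((ik − 2βx)² − 2β)·χ; the odd-in-x pieces drop out.
⟨p²⟩ = 0.48468.

0.4847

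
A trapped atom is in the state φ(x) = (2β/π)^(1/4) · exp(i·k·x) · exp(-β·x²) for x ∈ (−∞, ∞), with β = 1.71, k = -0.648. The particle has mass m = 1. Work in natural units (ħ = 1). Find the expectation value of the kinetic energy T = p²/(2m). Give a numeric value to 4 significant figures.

1.065

T = −(ħ²/2m) d²/dx², so ⟨T⟩ = −(ħ²/2m) ∫ φ*·φ'' dx; with m = 1.
Gaussian moments: ∫x^(2j)·e^(−2βx²) dx = (2j−1)!!/(4β)^j · √(π/(2β)), odd powers integrate to 0; here √(π/(2β)) = 0.95843. Derivatives: φ′ = (ik − 2βx)·φ, φ″ = ((ik − 2βx)² − 2β)·φ; the odd-in-x pieces drop out.
⟨T⟩ = 1.0650.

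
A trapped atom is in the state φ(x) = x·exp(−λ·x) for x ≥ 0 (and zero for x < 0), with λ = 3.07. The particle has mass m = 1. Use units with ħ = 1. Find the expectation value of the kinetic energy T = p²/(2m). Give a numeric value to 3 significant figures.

4.71

T = −(ħ²/2m) d²/dx², so ⟨T⟩ = −(ħ²/2m) ∫ φ*·φ'' dx / ∫|φ|² dx; with m = 1.
Differentiate x·exp(−λ·x) with the product rule; every integrand then reduces to terms xʲ·e^(−2λx) on [0, ∞), with ∫₀^∞ xʲ·e^(−2λx) dx = j!/(2λ)^(j+1).
State is unnormalized: ∫|φ|² dx = 0.0086402, and ∫φ*·(−ħ²/2m · φ'') dx = 0.040717, so ⟨T⟩ = 0.040717 / 0.0086402.
⟨T⟩ = 4.7125.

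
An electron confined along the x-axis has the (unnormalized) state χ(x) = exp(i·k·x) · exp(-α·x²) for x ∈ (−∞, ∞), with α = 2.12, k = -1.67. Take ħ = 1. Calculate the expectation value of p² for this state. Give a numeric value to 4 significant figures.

p² χ = −ħ² d²χ/dx²; ⟨p²⟩ = −ħ² ∫ χ*·χ'' dx / ∫|χ|² dx.
Gaussian moments: ∫x^(2j)·e^(−2αx²) dx = (2j−1)!!/(4α)^j · √(π/(2α)), odd powers integrate to 0; here √(π/(2α)) = 0.86078. Derivatives: χ′ = (ik − 2αx)·χ, χ″ = ((ik − 2αx)² − 2α)·χ; the odd-in-x pieces drop out.
State is unnormalized: ∫|χ|² dx = 0.86078, and ∫χ*·(−ħ² χ'') dx = 4.2255, so ⟨p²⟩ = 4.2255 / 0.86078.
⟨p²⟩ = 4.9089.

4.909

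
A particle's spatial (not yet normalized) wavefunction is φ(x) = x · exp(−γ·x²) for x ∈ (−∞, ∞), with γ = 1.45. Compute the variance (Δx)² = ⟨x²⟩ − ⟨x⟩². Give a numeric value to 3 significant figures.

0.517

Compute ⟨x⟩ and ⟨x²⟩ separately, then (Δx)² = ⟨x²⟩ − ⟨x⟩².
Expand each integrand as polynomial × e^(−2γx²) and use ∫x^(2j)·e^(−2γx²) dx = (2j−1)!!/(4γ)^j · √(π/(2γ)), odd powers → 0; here √(π/(2γ)) = 1.0408.
Normalization: ∫|φ|² dx = 0.17945.
⟨x⟩ = 0.0000 and ⟨x²⟩ = 0.51724.
(Δx)² = 0.51724 − (0.0000)² = 0.51724.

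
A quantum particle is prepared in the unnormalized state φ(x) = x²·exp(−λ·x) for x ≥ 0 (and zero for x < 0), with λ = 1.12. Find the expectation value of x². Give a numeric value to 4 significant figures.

5.979

⟨x²⟩ = ∫ x²·|φ|² dx / ∫|φ|² dx (integrals over the domain).
Every integrand reduces to terms xʲ·e^(−2λx) on [0, ∞); use ∫₀^∞ xʲ·e^(−2λx) dx = j!/(2λ)^(j+1).
State is unnormalized: ∫|φ|² dx = 0.42557, and ∫φ*·x²·φ dx = 2.5445, so ⟨x²⟩ = 2.5445 / 0.42557.
⟨x²⟩ = 5.9790.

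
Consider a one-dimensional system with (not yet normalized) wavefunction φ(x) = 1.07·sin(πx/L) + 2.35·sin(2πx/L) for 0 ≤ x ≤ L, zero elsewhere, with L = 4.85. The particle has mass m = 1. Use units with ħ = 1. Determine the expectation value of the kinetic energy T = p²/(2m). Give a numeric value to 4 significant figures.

T = −(ħ²/2m) d²/dx², so ⟨T⟩ = −(ħ²/2m) ∫ φ*·φ'' dx / ∫|φ|² dx; with m = 1.
d²/dx² sin(jπx/L) = −(jπ/L)²·sin(jπx/L); on 0 ≤ x ≤ L, ∫sin²(jπx/L) dx = L/2 and ∫sin(jπx/L)·sin(lπx/L) dx = 0 for j ≠ l, so only diagonal terms survive in ∫|φ|² and ∫φ·φ″; ∫φ·φ′ dx = [φ²/2] between the walls = 0.
State is unnormalized: ∫|φ|² dx = 16.168, and ∫φ*·(−ħ²/2m · φ'') dx = 11.821, so ⟨T⟩ = 11.821 / 16.168.
⟨T⟩ = 0.73109.

0.7311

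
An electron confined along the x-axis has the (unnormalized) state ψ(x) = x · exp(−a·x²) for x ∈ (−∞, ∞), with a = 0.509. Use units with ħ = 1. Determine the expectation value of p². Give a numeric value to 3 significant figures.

p² ψ = −ħ² d²ψ/dx²; ⟨p²⟩ = −ħ² ∫ ψ*·ψ'' dx / ∫|ψ|² dx.
Expand each integrand as polynomial × e^(−2ax²) and use ∫x^(2j)·e^(−2ax²) dx = (2j−1)!!/(4a)^j · √(π/(2a)), odd powers → 0; here √(π/(2a)) = 1.7567. Differentiate with the product rule, d/dx e^(−ax²) = −2ax·e^(−ax²).
State is unnormalized: ∫|ψ|² dx = 0.86283, and ∫ψ*·(−ħ² ψ'') dx = 1.3175, so ⟨p²⟩ = 1.3175 / 0.86283.
⟨p²⟩ = 1.5270.

1.53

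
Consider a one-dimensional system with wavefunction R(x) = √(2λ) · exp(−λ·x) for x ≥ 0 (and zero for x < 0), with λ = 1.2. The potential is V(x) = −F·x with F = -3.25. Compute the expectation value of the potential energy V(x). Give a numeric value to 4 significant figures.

1.354

⟨V⟩ = ∫ V(x)·|R|² dx.
Every integrand reduces to terms xʲ·e^(−2λx) on [0, ∞); use ∫₀^∞ xʲ·e^(−2λx) dx = j!/(2λ)^(j+1).
⟨V⟩ = 1.3542.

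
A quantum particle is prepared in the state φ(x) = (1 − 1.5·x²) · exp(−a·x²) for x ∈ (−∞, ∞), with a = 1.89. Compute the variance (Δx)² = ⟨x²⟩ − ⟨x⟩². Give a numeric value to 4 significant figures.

0.07336

Compute ⟨x⟩ and ⟨x²⟩ separately, then (Δx)² = ⟨x²⟩ − ⟨x⟩².
Expand each integrand as polynomial × e^(−2ax²) and use ∫x^(2j)·e^(−2ax²) dx = (2j−1)!!/(4a)^j · √(π/(2a)), odd powers → 0; here √(π/(2a)) = 0.91165.
Normalization: ∫|φ|² dx = 0.65755.
⟨x⟩ = 0.0000 and ⟨x²⟩ = 0.073363.
(Δx)² = 0.073363 − (0.0000)² = 0.073363.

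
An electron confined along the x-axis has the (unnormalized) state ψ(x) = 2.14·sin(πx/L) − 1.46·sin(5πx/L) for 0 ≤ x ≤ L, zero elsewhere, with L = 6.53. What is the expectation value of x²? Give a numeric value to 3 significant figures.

12.4

⟨x²⟩ = ∫ x²·|ψ|² dx / ∫|ψ|² dx (integrals over the domain).
On 0 ≤ x ≤ L (j ≠ l): ∫sin²(jπx/L) dx = L/2, ∫sin(jπx/L)·sin(lπx/L) dx = 0; diagonal moments ∫x·sin²(jπx/L) dx = L²/4, ∫x²·sin²(jπx/L) dx = L³·(1/6 − 1/(4j²π²)); cross terms ∫x·sin(jπx/L)·sin(lπx/L) dx = 0 for j + l even and −4jlL²/(π²(j² − l²)²) for j + l odd, ∫x²·sin(jπx/L)·sin(lπx/L) dx = (−1)^(j+l)·4jlL³/(π²(j² − l²)²); higher powers the same way via product-to-sum and parts.
State is unnormalized: ∫|ψ|² dx = 21.912, and ∫ψ*·x²·ψ dx = 272.43, so ⟨x²⟩ = 272.43 / 21.912.
⟨x²⟩ = 12.433.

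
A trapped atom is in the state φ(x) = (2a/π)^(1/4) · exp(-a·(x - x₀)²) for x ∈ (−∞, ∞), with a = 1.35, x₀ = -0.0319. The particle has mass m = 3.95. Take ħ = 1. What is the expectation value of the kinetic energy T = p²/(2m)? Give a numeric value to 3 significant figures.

T = −(ħ²/2m) d²/dx², so ⟨T⟩ = −(ħ²/2m) ∫ φ*·φ'' dx; with m = 3.95.
Gaussian moments (u = x − x₀): ∫u^(2j)·e^(−2au²) du = (2j−1)!!/(4a)^j · √(π/(2a)), odd powers integrate to 0; here √(π/(2a)) = 1.0787. Derivatives: d/dx e^(−au²) = −2au·e^(−au²), d²/dx² e^(−au²) = (4a²u² − 2a)·e^(−au²).
⟨T⟩ = 0.17089.

0.171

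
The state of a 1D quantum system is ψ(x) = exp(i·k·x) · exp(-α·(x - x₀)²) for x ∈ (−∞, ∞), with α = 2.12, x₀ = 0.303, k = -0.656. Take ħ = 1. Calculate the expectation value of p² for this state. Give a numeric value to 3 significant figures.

p² ψ = −ħ² d²ψ/dx²; ⟨p²⟩ = −ħ² ∫ ψ*·ψ'' dx / ∫|ψ|² dx.
Gaussian moments (u = x − x₀): ∫u^(2j)·e^(−2αu²) du = (2j−1)!!/(4α)^j · √(π/(2α)), odd powers integrate to 0; here √(π/(2α)) = 0.86078. Derivatives: ψ′ = (ik − 2αu)·ψ, ψ″ = ((ik − 2αu)² − 2α)·ψ; the odd-in-u pieces drop out.
State is unnormalized: ∫|ψ|² dx = 0.86078, and ∫ψ*·(−ħ² ψ'') dx = 2.1953, so ⟨p²⟩ = 2.1953 / 0.86078.
⟨p²⟩ = 2.5503.

2.55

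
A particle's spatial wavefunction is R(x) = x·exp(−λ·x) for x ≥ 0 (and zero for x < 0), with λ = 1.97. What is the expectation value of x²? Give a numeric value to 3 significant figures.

0.773

⟨x²⟩ = ∫ x²·|R|² dx / ∫|R|² dx (integrals over the domain).
Every integrand reduces to terms xʲ·e^(−2λx) on [0, ∞); use ∫₀^∞ xʲ·e^(−2λx) dx = j!/(2λ)^(j+1).
State is unnormalized: ∫|R|² dx = 0.032700, and ∫R*·x²·R dx = 0.025277, so ⟨x²⟩ = 0.025277 / 0.032700.
⟨x²⟩ = 0.77302.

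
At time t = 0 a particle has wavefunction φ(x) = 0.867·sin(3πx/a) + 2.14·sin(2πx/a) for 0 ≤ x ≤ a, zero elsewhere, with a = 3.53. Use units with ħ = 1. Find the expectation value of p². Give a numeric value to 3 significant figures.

3.73

p² φ = −ħ² d²φ/dx²; ⟨p²⟩ = −ħ² ∫ φ*·φ'' dx / ∫|φ|² dx.
d²/dx² sin(jπx/a) = −(jπ/a)²·sin(jπx/a); on 0 ≤ x ≤ a, ∫sin²(jπx/a) dx = a/2 and ∫sin(jπx/a)·sin(lπx/a) dx = 0 for j ≠ l, so only diagonal terms survive in ∫|φ|² and ∫φ·φ″; ∫φ·φ′ dx = [φ²/2] between the walls = 0.
State is unnormalized: ∫|φ|² dx = 9.4097, and ∫φ*·(−ħ² φ'') dx = 35.066, so ⟨p²⟩ = 35.066 / 9.4097.
⟨p²⟩ = 3.7266.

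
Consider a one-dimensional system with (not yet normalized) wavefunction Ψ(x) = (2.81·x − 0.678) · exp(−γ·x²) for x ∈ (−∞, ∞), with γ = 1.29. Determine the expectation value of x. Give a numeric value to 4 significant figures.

-0.3711

⟨x⟩ = ∫ x·|Ψ|² dx / ∫|Ψ|² dx (integrals over the domain).
Expand each integrand as polynomial × e^(−2γx²) and use ∫x^(2j)·e^(−2γx²) dx = (2j−1)!!/(4γ)^j · √(π/(2γ)), odd powers → 0; here √(π/(2γ)) = 1.1035.
State is unnormalized: ∫|Ψ|² dx = 2.1959, and ∫Ψ*·x·Ψ dx = -0.81486, so ⟨x⟩ = -0.81486 / 2.1959.
⟨x⟩ = -0.37109.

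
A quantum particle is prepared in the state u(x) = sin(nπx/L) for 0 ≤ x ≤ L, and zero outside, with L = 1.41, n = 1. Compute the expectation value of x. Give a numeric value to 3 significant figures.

0.705

⟨x⟩ = ∫ x·|u|² dx / ∫|u|² dx (integrals over the domain).
With sin²θ = (1 − cos2θ)/2 on 0 ≤ x ≤ L: ∫sin²(nπx/L) dx = L/2, ∫x·sin²(nπx/L) dx = L²/4, ∫x²·sin²(nπx/L) dx = L³·(1/6 − 1/(4n²π²)); higher powers xᵏ the same way, integrating xᵏ·cos(2nπx/L) by parts.
State is unnormalized: ∫|u|² dx = 0.70500, and ∫u*·x·u dx = 0.49703, so ⟨x⟩ = 0.49703 / 0.70500.
⟨x⟩ = 0.70500.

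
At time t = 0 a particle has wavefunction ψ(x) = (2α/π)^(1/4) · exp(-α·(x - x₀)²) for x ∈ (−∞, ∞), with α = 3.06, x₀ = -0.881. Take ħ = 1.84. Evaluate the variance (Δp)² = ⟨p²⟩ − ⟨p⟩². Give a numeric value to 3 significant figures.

Compute ⟨p⟩ and ⟨p²⟩ separately; (Δp)² = ⟨p²⟩ − ⟨p⟩².
Gaussian moments (u = x − x₀): ∫u^(2j)·e^(−2αu²) du = (2j−1)!!/(4α)^j · √(π/(2α)), odd powers integrate to 0; here √(π/(2α)) = 0.71647. Derivatives: d/dx e^(−αu²) = −2αu·e^(−αu²), d²/dx² e^(−αu²) = (4α²u² − 2α)·e^(−αu²).
⟨p⟩ = 0.0000 and ⟨p²⟩ = 10.360.
(Δp)² = 10.360 − (0.0000)² = 10.360.

10.4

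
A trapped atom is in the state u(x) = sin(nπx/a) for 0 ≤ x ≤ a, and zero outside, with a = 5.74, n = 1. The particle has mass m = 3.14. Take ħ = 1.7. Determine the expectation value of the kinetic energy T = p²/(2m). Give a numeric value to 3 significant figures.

T = −(ħ²/2m) d²/dx², so ⟨T⟩ = −(ħ²/2m) ∫ u*·u'' dx / ∫|u|² dx; with m = 3.14.
d/dx sin(nπx/a) = (nπ/a)·cos(nπx/a) and d²/dx² sin(nπx/a) = −(nπ/a)²·sin(nπx/a); on 0 ≤ x ≤ a, ∫sin²(nπx/a) dx = a/2 and ∫sin(nπx/a)·cos(nπx/a) dx = 0.
State is unnormalized: ∫|u|² dx = 2.8700, and ∫u*·(−ħ²/2m · u'') dx = 0.39564, so ⟨T⟩ = 0.39564 / 2.8700.
⟨T⟩ = 0.13785.

0.138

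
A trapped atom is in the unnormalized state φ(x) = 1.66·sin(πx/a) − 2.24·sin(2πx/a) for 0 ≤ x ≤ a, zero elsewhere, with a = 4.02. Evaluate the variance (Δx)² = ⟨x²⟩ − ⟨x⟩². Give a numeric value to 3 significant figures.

Compute ⟨x⟩ and ⟨x²⟩ separately, then (Δx)² = ⟨x²⟩ − ⟨x⟩².
On 0 ≤ x ≤ a (j ≠ l): ∫sin²(jπx/a) dx = a/2, ∫sin(jπx/a)·sin(lπx/a) dx = 0; diagonal moments ∫x·sin²(jπx/a) dx = a²/4, ∫x²·sin²(jπx/a) dx = a³·(1/6 − 1/(4j²π²)); cross terms ∫x·sin(jπx/a)·sin(lπx/a) dx = 0 for j + l even and −4jla²/(π²(j² − l²)²) for j + l odd, ∫x²·sin(jπx/a)·sin(lπx/a) dx = (−1)^(j+l)·4jla³/(π²(j² − l²)²); higher powers the same way via product-to-sum and parts.
Normalization: ∫|φ|² dx = 15.624.
⟨x⟩ = 2.7028 and ⟨x²⟩ = 7.7494.
(Δx)² = 7.7494 − (2.7028)² = 0.44442.

0.444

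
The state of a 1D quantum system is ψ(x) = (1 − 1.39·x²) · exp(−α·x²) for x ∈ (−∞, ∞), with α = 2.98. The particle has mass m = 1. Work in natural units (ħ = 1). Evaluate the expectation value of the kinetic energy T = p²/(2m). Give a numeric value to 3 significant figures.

T = −(ħ²/2m) d²/dx², so ⟨T⟩ = −(ħ²/2m) ∫ ψ*·ψ'' dx / ∫|ψ|² dx; with m = 1.
Expand each integrand as polynomial × e^(−2αx²) and use ∫x^(2j)·e^(−2αx²) dx = (2j−1)!!/(4α)^j · √(π/(2α)), odd powers → 0; here √(π/(2α)) = 0.72603. Differentiate with the product rule, d/dx e^(−αx²) = −2αx·e^(−αx²).
State is unnormalized: ∫|ψ|² dx = 0.58632, and ∫ψ*·(−ħ²/2m · ψ'') dx = 1.4370, so ⟨T⟩ = 1.4370 / 0.58632.
⟨T⟩ = 2.4510.

2.45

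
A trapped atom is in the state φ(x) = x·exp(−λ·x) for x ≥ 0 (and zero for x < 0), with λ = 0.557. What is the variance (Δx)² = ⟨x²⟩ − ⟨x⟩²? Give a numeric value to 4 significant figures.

2.417

Compute ⟨x⟩ and ⟨x²⟩ separately, then (Δx)² = ⟨x²⟩ − ⟨x⟩².
Every integrand reduces to terms xʲ·e^(−2λx) on [0, ∞); use ∫₀^∞ xʲ·e^(−2λx) dx = j!/(2λ)^(j+1).
Normalization: ∫|φ|² dx = 1.4467.
⟨x⟩ = 2.6930 and ⟨x²⟩ = 9.6697.
(Δx)² = 9.6697 − (2.6930)² = 2.4174.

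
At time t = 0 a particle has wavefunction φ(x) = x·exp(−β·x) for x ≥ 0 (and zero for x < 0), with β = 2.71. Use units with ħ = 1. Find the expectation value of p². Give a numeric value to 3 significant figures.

p² φ = −ħ² d²φ/dx²; ⟨p²⟩ = −ħ² ∫ φ*·φ'' dx / ∫|φ|² dx.
Differentiate x·exp(−β·x) with the product rule; every integrand then reduces to terms xʲ·e^(−2βx) on [0, ∞), with ∫₀^∞ xʲ·e^(−2βx) dx = j!/(2β)^(j+1).
State is unnormalized: ∫|φ|² dx = 0.012561, and ∫φ*·(−ħ² φ'') dx = 0.092251, so ⟨p²⟩ = 0.092251 / 0.012561.
⟨p²⟩ = 7.3441.

7.34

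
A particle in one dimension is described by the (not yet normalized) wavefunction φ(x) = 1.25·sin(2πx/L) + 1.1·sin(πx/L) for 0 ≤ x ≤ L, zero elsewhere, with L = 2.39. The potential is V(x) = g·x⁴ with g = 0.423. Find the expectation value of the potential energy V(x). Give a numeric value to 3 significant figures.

0.453

⟨V⟩ = ∫ V(x)·|φ|² dx / ∫|φ|² dx.
On 0 ≤ x ≤ L (j ≠ l): ∫sin²(jπx/L) dx = L/2, ∫sin(jπx/L)·sin(lπx/L) dx = 0; diagonal moments ∫x·sin²(jπx/L) dx = L²/4, ∫x²·sin²(jπx/L) dx = L³·(1/6 − 1/(4j²π²)); cross terms ∫x·sin(jπx/L)·sin(lπx/L) dx = 0 for j + l even and −4jlL²/(π²(j² − l²)²) for j + l odd, ∫x²·sin(jπx/L)·sin(lπx/L) dx = (−1)^(j+l)·4jlL³/(π²(j² − l²)²); higher powers the same way via product-to-sum and parts.
State is unnormalized: ∫|φ|² dx = 3.3131, and ∫φ*·V(x)·φ dx = 1.5001, so ⟨V⟩ = 1.5001 / 3.3131.
⟨V⟩ = 0.45277.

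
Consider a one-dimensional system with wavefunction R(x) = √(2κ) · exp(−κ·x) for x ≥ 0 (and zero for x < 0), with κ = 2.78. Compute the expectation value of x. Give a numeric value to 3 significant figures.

⟨x⟩ = ∫ x·|R|² dx (integrals over the domain).
Every integrand reduces to terms xʲ·e^(−2κx) on [0, ∞); use ∫₀^∞ xʲ·e^(−2κx) dx = j!/(2κ)^(j+1).
⟨x⟩ = 0.17986.

0.180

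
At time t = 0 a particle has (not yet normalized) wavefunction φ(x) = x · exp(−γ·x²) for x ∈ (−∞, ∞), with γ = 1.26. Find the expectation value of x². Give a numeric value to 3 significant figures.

0.595

⟨x²⟩ = ∫ x²·|φ|² dx / ∫|φ|² dx (integrals over the domain).
Expand each integrand as polynomial × e^(−2γx²) and use ∫x^(2j)·e^(−2γx²) dx = (2j−1)!!/(4γ)^j · √(π/(2γ)), odd powers → 0; here √(π/(2γ)) = 1.1165.
State is unnormalized: ∫|φ|² dx = 0.22154, and ∫φ*·x²·φ dx = 0.13187, so ⟨x²⟩ = 0.13187 / 0.22154.
⟨x²⟩ = 0.59524.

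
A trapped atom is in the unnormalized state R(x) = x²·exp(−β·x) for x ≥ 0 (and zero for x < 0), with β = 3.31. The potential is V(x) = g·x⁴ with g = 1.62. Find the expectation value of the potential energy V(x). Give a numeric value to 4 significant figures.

⟨V⟩ = ∫ V(x)·|R|² dx / ∫|R|² dx.
Every integrand reduces to terms xʲ·e^(−2βx) on [0, ∞); use ∫₀^∞ xʲ·e^(−2βx) dx = j!/(2β)^(j+1).
State is unnormalized: ∫|R|² dx = 0.0018876, and ∫R*·V(x)·R dx = 0.0026749, so ⟨V⟩ = 0.0026749 / 0.0018876.
⟨V⟩ = 1.4171.

1.417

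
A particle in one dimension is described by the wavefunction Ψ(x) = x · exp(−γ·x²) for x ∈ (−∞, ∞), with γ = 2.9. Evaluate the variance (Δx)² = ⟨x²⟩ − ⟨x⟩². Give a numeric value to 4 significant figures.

0.2586

Compute ⟨x⟩ and ⟨x²⟩ separately, then (Δx)² = ⟨x²⟩ − ⟨x⟩².
Expand each integrand as polynomial × e^(−2γx²) and use ∫x^(2j)·e^(−2γx²) dx = (2j−1)!!/(4γ)^j · √(π/(2γ)), odd powers → 0; here √(π/(2γ)) = 0.73597.
Normalization: ∫|Ψ|² dx = 0.063446.
⟨x⟩ = 0.0000 and ⟨x²⟩ = 0.25862.
(Δx)² = 0.25862 − (0.0000)² = 0.25862.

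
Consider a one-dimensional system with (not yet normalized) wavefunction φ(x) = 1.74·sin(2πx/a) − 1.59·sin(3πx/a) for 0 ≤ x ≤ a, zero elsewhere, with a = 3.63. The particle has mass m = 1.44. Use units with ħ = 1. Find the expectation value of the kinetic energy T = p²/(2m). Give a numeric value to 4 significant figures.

1.632

T = −(ħ²/2m) d²/dx², so ⟨T⟩ = −(ħ²/2m) ∫ φ*·φ'' dx / ∫|φ|² dx; with m = 1.44.
d²/dx² sin(jπx/a) = −(jπ/a)²·sin(jπx/a); on 0 ≤ x ≤ a, ∫sin²(jπx/a) dx = a/2 and ∫sin(jπx/a)·sin(lπx/a) dx = 0 for j ≠ l, so only diagonal terms survive in ∫|φ|² and ∫φ·φ″; ∫φ·φ′ dx = [φ²/2] between the walls = 0.
State is unnormalized: ∫|φ|² dx = 10.084, and ∫φ*·(−ħ²/2m · φ'') dx = 16.457, so ⟨T⟩ = 16.457 / 10.084.
⟨T⟩ = 1.6320.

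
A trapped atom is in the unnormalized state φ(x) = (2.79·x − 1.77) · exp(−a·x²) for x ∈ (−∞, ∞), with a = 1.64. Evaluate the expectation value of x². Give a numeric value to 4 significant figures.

⟨x²⟩ = ∫ x²·|φ|² dx / ∫|φ|² dx (integrals over the domain).
Expand each integrand as polynomial × e^(−2ax²) and use ∫x^(2j)·e^(−2ax²) dx = (2j−1)!!/(4a)^j · √(π/(2a)), odd powers → 0; here √(π/(2a)) = 0.97867.
State is unnormalized: ∫|φ|² dx = 4.2274, and ∫φ*·x²·φ dx = 0.99847, so ⟨x²⟩ = 0.99847 / 4.2274.
⟨x²⟩ = 0.23619.

0.2362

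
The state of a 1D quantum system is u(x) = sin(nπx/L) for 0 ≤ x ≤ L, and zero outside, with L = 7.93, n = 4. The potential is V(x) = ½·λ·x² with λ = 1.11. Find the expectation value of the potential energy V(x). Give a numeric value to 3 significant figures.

11.5

⟨V⟩ = ∫ V(x)·|u|² dx / ∫|u|² dx.
With sin²θ = (1 − cos2θ)/2 on 0 ≤ x ≤ L: ∫sin²(nπx/L) dx = L/2, ∫x·sin²(nπx/L) dx = L²/4, ∫x²·sin²(nπx/L) dx = L³·(1/6 − 1/(4n²π²)); higher powers xᵏ the same way, integrating xᵏ·cos(2nπx/L) by parts.
State is unnormalized: ∫|u|² dx = 3.9650, and ∫u*·V(x)·u dx = 45.689, so ⟨V⟩ = 45.689 / 3.9650.
⟨V⟩ = 11.523.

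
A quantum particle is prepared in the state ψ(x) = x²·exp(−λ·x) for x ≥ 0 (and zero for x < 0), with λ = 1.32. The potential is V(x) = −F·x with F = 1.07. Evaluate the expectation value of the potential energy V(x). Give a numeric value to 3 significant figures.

-2.03

⟨V⟩ = ∫ V(x)·|ψ|² dx / ∫|ψ|² dx.
Every integrand reduces to terms xʲ·e^(−2λx) on [0, ∞); use ∫₀^∞ xʲ·e^(−2λx) dx = j!/(2λ)^(j+1).
State is unnormalized: ∫|ψ|² dx = 0.18715, and ∫ψ*·V(x)·ψ dx = -0.37926, so ⟨V⟩ = -0.37926 / 0.18715.
⟨V⟩ = -2.0265.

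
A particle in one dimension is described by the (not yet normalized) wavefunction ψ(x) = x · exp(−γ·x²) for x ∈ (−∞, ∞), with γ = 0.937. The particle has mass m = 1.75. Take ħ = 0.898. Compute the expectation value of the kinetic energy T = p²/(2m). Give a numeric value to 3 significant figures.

0.648

T = −(ħ²/2m) d²/dx², so ⟨T⟩ = −(ħ²/2m) ∫ ψ*·ψ'' dx / ∫|ψ|² dx; with m = 1.75.
Expand each integrand as polynomial × e^(−2γx²) and use ∫x^(2j)·e^(−2γx²) dx = (2j−1)!!/(4γ)^j · √(π/(2γ)), odd powers → 0; here √(π/(2γ)) = 1.2948. Differentiate with the product rule, d/dx e^(−γx²) = −2γx·e^(−γx²).
State is unnormalized: ∫|ψ|² dx = 0.34545, and ∫ψ*·(−ħ²/2m · ψ'') dx = 0.22374, so ⟨T⟩ = 0.22374 / 0.34545.
⟨T⟩ = 0.64766.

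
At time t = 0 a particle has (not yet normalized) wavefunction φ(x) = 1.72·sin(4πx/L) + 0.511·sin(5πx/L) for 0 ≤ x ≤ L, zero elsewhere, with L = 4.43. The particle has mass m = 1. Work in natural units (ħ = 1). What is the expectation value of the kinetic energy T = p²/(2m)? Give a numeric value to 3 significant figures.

T = −(ħ²/2m) d²/dx², so ⟨T⟩ = −(ħ²/2m) ∫ φ*·φ'' dx / ∫|φ|² dx; with m = 1.
d²/dx² sin(jπx/L) = −(jπ/L)²·sin(jπx/L); on 0 ≤ x ≤ L, ∫sin²(jπx/L) dx = L/2 and ∫sin(jπx/L)·sin(lπx/L) dx = 0 for j ≠ l, so only diagonal terms survive in ∫|φ|² and ∫φ·φ″; ∫φ·φ′ dx = [φ²/2] between the walls = 0.
State is unnormalized: ∫|φ|² dx = 7.1312, and ∫φ*·(−ħ²/2m · φ'') dx = 30.000, so ⟨T⟩ = 30.000 / 7.1312.
⟨T⟩ = 4.2068.

4.21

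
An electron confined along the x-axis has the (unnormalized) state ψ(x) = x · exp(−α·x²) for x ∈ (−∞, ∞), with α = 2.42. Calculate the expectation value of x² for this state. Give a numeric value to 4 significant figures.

0.3099

⟨x²⟩ = ∫ x²·|ψ|² dx / ∫|ψ|² dx (integrals over the domain).
Expand each integrand as polynomial × e^(−2αx²) and use ∫x^(2j)·e^(−2αx²) dx = (2j−1)!!/(4α)^j · √(π/(2α)), odd powers → 0; here √(π/(2α)) = 0.80566.
State is unnormalized: ∫|ψ|² dx = 0.083229, and ∫ψ*·x²·ψ dx = 0.025794, so ⟨x²⟩ = 0.025794 / 0.083229.
⟨x²⟩ = 0.30992.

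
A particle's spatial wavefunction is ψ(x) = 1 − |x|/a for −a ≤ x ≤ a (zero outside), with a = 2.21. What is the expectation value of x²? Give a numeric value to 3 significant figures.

0.488

⟨x²⟩ = ∫ x²·|ψ|² dx / ∫|ψ|² dx (integrals over the domain).
ψ is even, so ∫ over [−a, a] = 2∫₀ᵃ with ψ = 1 − x/a there: ∫₀ᵃ (1 − x/a)² dx = a/3, ∫₀ᵃ x²(1 − x/a)² dx = a³/30, ∫₀ᵃ x⁴(1 − x/a)² dx = a⁵/105.
State is unnormalized: ∫|ψ|² dx = 1.4733, and ∫ψ*·x²·ψ dx = 0.71959, so ⟨x²⟩ = 0.71959 / 1.4733.
⟨x²⟩ = 0.48841.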